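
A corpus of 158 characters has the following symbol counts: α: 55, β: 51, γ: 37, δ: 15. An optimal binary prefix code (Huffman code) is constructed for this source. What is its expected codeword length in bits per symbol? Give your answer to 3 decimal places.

1.981 bits/symbol

Probabilities are the counts divided by 158.
Repeatedly combine the two least-probable nodes; the expected code length is the sum of the merged weights.
merge 15/158 + 37/158 → 26/79
merge 51/158 + 26/79 → 103/158
merge 55/158 + 103/158 → 1
L = 26/79 + 103/158 + 1 = 313/158 ≈ 1.981 bits/symbol.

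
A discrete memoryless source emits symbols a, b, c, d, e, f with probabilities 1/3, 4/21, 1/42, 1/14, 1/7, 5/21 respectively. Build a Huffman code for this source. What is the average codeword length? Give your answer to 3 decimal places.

Repeatedly combine the two least-probable nodes; the expected code length is the sum of the merged weights.
merge 1/42 + 1/14 → 2/21
merge 2/21 + 1/7 → 5/21
merge 4/21 + 5/21 → 3/7
merge 5/21 + 1/3 → 4/7
merge 3/7 + 4/7 → 1
L = 2/21 + 5/21 + 3/7 + 4/7 + 1 = 7/3 ≈ 2.333 bits/symbol.

2.333 bits/symbol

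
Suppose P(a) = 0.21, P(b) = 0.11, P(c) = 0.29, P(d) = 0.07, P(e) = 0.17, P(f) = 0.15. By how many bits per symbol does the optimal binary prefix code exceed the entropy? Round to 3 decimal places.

Entropy H = −Σ p log₂ p ≈ 2.4547 bits.
Huffman merges: 7/100+11/100→9/50; 3/20+17/100→8/25; 9/50+21/100→39/100; 29/100+8/25→61/100; 39/100+61/100→1. L = 5/2 ≈ 2.5000.
L − H = 2.5000 − 2.4547 = 0.045 bits.

0.045 bits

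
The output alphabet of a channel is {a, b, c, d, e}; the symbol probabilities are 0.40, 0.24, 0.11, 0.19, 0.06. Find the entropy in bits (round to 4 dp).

H = −Σ pᵢ log₂ pᵢ.
−0.40·log₂(0.40) = 0.5288
−0.24·log₂(0.24) = 0.4941
−0.11·log₂(0.11) = 0.3503
−0.19·log₂(0.19) = 0.4552
−0.06·log₂(0.06) = 0.2435
Sum ≈ 2.0720 → 2.0720 bits.

2.0720 bits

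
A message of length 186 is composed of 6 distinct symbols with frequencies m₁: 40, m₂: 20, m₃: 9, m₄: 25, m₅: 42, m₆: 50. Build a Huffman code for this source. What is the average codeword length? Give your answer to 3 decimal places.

Probabilities are the counts divided by 186.
Repeatedly combine the two least-probable nodes; the expected code length is the sum of the merged weights.
merge 3/62 + 10/93 → 29/186
merge 25/186 + 29/186 → 9/31
merge 20/93 + 7/31 → 41/93
merge 25/93 + 9/31 → 52/93
merge 41/93 + 52/93 → 1
L = 29/186 + 9/31 + 41/93 + 52/93 + 1 = 455/186 ≈ 2.446 bits/symbol.

2.446 bits/symbol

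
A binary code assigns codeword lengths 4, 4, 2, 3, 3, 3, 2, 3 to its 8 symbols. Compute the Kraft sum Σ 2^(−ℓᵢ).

With common denominator 2^4 = 16: Σ 2^(−ℓᵢ) = 1/16 + 1/16 + 4/16 + 2/16 + 2/16 + 2/16 + 4/16 + 2/16 = 18/16 = 1.125.

1.125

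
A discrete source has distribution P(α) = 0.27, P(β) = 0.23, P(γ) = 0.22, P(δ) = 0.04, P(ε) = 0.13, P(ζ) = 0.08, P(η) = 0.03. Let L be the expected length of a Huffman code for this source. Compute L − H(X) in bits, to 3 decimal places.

Entropy H = −Σ p log₂ p ≈ 2.4899 bits.
Huffman merges: 3/100+1/25→7/100; 7/100+2/25→3/20; 13/100+3/20→7/25; 11/50+23/100→9/20; 27/100+7/25→11/20; 9/20+11/20→1. L = 5/2 ≈ 2.5000.
L − H = 2.5000 − 2.4899 = 0.010 bits.

0.010 bits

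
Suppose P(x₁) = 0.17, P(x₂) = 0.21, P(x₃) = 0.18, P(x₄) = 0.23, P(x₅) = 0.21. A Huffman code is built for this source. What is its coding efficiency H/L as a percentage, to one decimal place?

Entropy H = −Σ p log₂ p ≈ 2.3132 bits.
Huffman merges: 17/100+9/50→7/20; 21/100+21/100→21/50; 23/100+7/20→29/50; 21/50+29/50→1. L = 47/20 ≈ 2.3500.
Efficiency = H/L = 2.3132/2.3500 = 98.4%.

98.4%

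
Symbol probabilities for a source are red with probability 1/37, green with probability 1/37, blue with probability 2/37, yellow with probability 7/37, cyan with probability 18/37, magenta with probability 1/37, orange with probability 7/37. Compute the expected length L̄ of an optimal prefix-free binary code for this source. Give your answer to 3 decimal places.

Repeatedly combine the two least-probable nodes; the expected code length is the sum of the merged weights.
merge 1/37 + 1/37 → 2/37
merge 1/37 + 2/37 → 3/37
merge 2/37 + 3/37 → 5/37
merge 5/37 + 7/37 → 12/37
merge 7/37 + 12/37 → 19/37
merge 18/37 + 19/37 → 1
L = 2/37 + 3/37 + 5/37 + 12/37 + 19/37 + 1 = 78/37 ≈ 2.108 bits/symbol.

2.108 bits/symbol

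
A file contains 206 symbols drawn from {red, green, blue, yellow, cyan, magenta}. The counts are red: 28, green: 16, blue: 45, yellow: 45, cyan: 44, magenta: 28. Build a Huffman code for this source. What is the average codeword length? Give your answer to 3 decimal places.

Probabilities are the counts divided by 206.
Repeatedly combine the two least-probable nodes; the expected code length is the sum of the merged weights.
merge 8/103 + 14/103 → 22/103
merge 14/103 + 22/103 → 36/103
merge 22/103 + 45/206 → 89/206
merge 45/206 + 36/103 → 117/206
merge 89/206 + 117/206 → 1
L = 22/103 + 36/103 + 89/206 + 117/206 + 1 = 264/103 ≈ 2.563 bits/symbol.

2.563 bits/symbol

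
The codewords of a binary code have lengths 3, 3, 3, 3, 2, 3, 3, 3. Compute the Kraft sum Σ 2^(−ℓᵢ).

1.125

With common denominator 2^3 = 8: Σ 2^(−ℓᵢ) = 1/8 + 1/8 + 1/8 + 1/8 + 2/8 + 1/8 + 1/8 + 1/8 = 9/8 = 1.125.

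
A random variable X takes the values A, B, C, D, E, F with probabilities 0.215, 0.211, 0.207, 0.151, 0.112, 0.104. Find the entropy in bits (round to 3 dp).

2.526 bits

H = −Σ pᵢ log₂ pᵢ.
−0.215·log₂(0.215) = 0.4768
−0.211·log₂(0.211) = 0.4736
−0.207·log₂(0.207) = 0.4704
−0.151·log₂(0.151) = 0.4118
−0.112·log₂(0.112) = 0.3537
−0.104·log₂(0.104) = 0.3396
Sum ≈ 2.5260 → 2.526 bits.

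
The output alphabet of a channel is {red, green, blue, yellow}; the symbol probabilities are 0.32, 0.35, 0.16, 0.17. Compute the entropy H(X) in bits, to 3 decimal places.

H = −Σ pᵢ log₂ pᵢ.
−0.32·log₂(0.32) = 0.5260
−0.35·log₂(0.35) = 0.5301
−0.16·log₂(0.16) = 0.4230
−0.17·log₂(0.17) = 0.4346
Sum ≈ 1.9137 → 1.914 bits.

1.914 bits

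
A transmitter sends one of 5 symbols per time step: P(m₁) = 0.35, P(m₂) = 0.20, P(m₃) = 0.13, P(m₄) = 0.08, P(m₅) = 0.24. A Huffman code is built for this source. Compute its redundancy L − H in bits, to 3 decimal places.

0.047 bits

Entropy H = −Σ p log₂ p ≈ 2.1628 bits.
Huffman merges: 2/25+13/100→21/100; 1/5+21/100→41/100; 6/25+7/20→59/100; 41/100+59/100→1. L = 221/100 ≈ 2.2100.
L − H = 2.2100 − 2.1628 = 0.047 bits.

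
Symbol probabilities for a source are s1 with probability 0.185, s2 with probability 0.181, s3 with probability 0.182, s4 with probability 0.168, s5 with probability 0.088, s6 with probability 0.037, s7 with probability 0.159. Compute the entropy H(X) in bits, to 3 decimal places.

2.683 bits

H = −Σ pᵢ log₂ pᵢ.
−0.185·log₂(0.185) = 0.4504
−0.181·log₂(0.181) = 0.4463
−0.182·log₂(0.182) = 0.4474
−0.168·log₂(0.168) = 0.4323
−0.088·log₂(0.088) = 0.3086
−0.037·log₂(0.037) = 0.1760
−0.159·log₂(0.159) = 0.4218
Sum ≈ 2.6828 → 2.683 bits.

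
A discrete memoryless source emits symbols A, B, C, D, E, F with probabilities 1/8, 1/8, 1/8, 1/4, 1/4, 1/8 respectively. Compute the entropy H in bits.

2.5 bits

Each probability is a power of 1/2, so log₂(1/p) is an integer.
H = Σ p·log₂(1/p) = 1/8·3 + 1/8·3 + 1/8·3 + 1/4·2 + 1/4·2 + 1/8·3 = 2.5 bits.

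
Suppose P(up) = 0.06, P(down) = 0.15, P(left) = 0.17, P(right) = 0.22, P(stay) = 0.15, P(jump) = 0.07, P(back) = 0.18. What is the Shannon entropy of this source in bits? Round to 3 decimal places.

2.694 bits

H = −Σ pᵢ log₂ pᵢ.
−0.06·log₂(0.06) = 0.2435
−0.15·log₂(0.15) = 0.4105
−0.17·log₂(0.17) = 0.4346
−0.22·log₂(0.22) = 0.4806
−0.15·log₂(0.15) = 0.4105
−0.07·log₂(0.07) = 0.2686
−0.18·log₂(0.18) = 0.4453
Sum ≈ 2.6936 → 2.694 bits.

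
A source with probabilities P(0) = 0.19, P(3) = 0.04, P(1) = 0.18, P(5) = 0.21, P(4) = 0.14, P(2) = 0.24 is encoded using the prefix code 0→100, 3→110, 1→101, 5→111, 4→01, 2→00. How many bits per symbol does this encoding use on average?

2.62 bits/symbol

L̄ = Σ pᵢ·ℓᵢ = 0.19·3 + 0.04·3 + 0.18·3 + 0.21·3 + 0.14·2 + 0.24·2 = 2.62 bits/symbol.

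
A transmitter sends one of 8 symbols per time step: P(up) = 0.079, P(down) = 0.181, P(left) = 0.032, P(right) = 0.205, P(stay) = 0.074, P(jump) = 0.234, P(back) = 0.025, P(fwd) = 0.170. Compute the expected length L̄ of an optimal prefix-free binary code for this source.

2.749 bits/symbol

Repeatedly combine the two least-probable nodes; the expected code length is the sum of the merged weights.
merge 1/40 + 4/125 → 57/1000
merge 57/1000 + 37/500 → 131/1000
merge 79/1000 + 131/1000 → 21/100
merge 17/100 + 181/1000 → 351/1000
merge 41/200 + 21/100 → 83/200
merge 117/500 + 351/1000 → 117/200
merge 83/200 + 117/200 → 1
L = 57/1000 + 131/1000 + 21/100 + 351/1000 + 83/200 + 117/200 + 1 = 2749/1000 = 2.749 bits/symbol.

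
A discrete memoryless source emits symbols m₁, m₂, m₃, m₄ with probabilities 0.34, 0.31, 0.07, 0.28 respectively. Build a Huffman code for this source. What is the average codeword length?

Repeatedly combine the two least-probable nodes; the expected code length is the sum of the merged weights.
merge 7/100 + 7/25 → 7/20
merge 31/100 + 17/50 → 13/20
merge 7/20 + 13/20 → 1
L = 7/20 + 13/20 + 1 = 2 bits/symbol.

2 bits/symbol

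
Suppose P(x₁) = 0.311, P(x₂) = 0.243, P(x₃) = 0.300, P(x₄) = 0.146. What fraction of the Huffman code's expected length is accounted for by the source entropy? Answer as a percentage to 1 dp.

97.3%

Entropy H = −Σ p log₂ p ≈ 1.9464 bits.
Huffman merges: 73/500+243/1000→389/1000; 3/10+311/1000→611/1000; 389/1000+611/1000→1. L = 2 ≈ 2.0000.
Efficiency = H/L = 1.9464/2.0000 = 97.3%.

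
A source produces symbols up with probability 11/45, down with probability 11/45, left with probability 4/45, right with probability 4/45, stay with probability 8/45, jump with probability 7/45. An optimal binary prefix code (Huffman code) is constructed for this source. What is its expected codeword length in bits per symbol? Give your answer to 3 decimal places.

Repeatedly combine the two least-probable nodes; the expected code length is the sum of the merged weights.
merge 4/45 + 4/45 → 8/45
merge 7/45 + 8/45 → 1/3
merge 8/45 + 11/45 → 19/45
merge 11/45 + 1/3 → 26/45
merge 19/45 + 26/45 → 1
L = 8/45 + 1/3 + 19/45 + 26/45 + 1 = 113/45 ≈ 2.511 bits/symbol.

2.511 bits/symbol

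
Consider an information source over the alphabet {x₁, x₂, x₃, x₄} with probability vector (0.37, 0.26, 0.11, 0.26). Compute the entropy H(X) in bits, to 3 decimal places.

1.892 bits

H = −Σ pᵢ log₂ pᵢ.
−0.37·log₂(0.37) = 0.5307
−0.26·log₂(0.26) = 0.5053
−0.11·log₂(0.11) = 0.3503
−0.26·log₂(0.26) = 0.5053
Sum ≈ 1.8916 → 1.892 bits.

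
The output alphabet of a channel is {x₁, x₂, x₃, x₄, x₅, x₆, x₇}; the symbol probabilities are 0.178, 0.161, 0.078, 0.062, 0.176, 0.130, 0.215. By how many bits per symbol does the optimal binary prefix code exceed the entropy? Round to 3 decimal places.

Entropy H = −Σ p log₂ p ≈ 2.7038 bits.
Huffman merges: 31/500+39/500→7/50; 13/100+7/50→27/100; 161/1000+22/125→337/1000; 89/500+43/200→393/1000; 27/100+337/1000→607/1000; 393/1000+607/1000→1. L = 2747/1000 ≈ 2.7470.
L − H = 2.7470 − 2.7038 = 0.043 bits.

0.043 bits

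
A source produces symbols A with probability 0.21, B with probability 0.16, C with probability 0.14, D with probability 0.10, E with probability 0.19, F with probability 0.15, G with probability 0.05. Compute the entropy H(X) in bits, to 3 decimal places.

H = −Σ pᵢ log₂ pᵢ.
−0.21·log₂(0.21) = 0.4728
−0.16·log₂(0.16) = 0.4230
−0.14·log₂(0.14) = 0.3971
−0.10·log₂(0.10) = 0.3322
−0.19·log₂(0.19) = 0.4552
−0.15·log₂(0.15) = 0.4105
−0.05·log₂(0.05) = 0.2161
Sum ≈ 2.7070 → 2.707 bits.

2.707 bits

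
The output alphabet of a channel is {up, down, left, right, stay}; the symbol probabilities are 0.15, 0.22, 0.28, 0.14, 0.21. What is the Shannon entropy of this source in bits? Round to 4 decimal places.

2.2753 bits

H = −Σ pᵢ log₂ pᵢ.
−0.15·log₂(0.15) = 0.4105
−0.22·log₂(0.22) = 0.4806
−0.28·log₂(0.28) = 0.5142
−0.14·log₂(0.14) = 0.3971
−0.21·log₂(0.21) = 0.4728
Sum ≈ 2.2753 → 2.2753 bits.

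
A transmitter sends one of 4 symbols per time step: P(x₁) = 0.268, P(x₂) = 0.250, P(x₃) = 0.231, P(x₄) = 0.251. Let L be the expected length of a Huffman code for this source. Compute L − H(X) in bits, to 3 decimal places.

0.002 bits

Entropy H = −Σ p log₂ p ≈ 1.9980 bits.
Huffman merges: 231/1000+1/4→481/1000; 251/1000+67/250→519/1000; 481/1000+519/1000→1. L = 2 ≈ 2.0000.
L − H = 2.0000 − 1.9980 = 0.002 bits.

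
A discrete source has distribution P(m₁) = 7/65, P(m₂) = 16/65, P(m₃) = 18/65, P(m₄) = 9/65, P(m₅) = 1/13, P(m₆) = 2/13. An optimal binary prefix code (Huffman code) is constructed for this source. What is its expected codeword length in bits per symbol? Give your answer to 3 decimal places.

Repeatedly combine the two least-probable nodes; the expected code length is the sum of the merged weights.
merge 1/13 + 7/65 → 12/65
merge 9/65 + 2/13 → 19/65
merge 12/65 + 16/65 → 28/65
merge 18/65 + 19/65 → 37/65
merge 28/65 + 37/65 → 1
L = 12/65 + 19/65 + 28/65 + 37/65 + 1 = 161/65 ≈ 2.477 bits/symbol.

2.477 bits/symbol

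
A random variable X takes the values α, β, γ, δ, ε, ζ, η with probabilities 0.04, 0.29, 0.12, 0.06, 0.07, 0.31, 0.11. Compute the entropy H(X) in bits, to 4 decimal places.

2.4569 bits

H = −Σ pᵢ log₂ pᵢ.
−0.04·log₂(0.04) = 0.1858
−0.29·log₂(0.29) = 0.5179
−0.12·log₂(0.12) = 0.3671
−0.06·log₂(0.06) = 0.2435
−0.07·log₂(0.07) = 0.2686
−0.31·log₂(0.31) = 0.5238
−0.11·log₂(0.11) = 0.3503
Sum ≈ 2.4569 → 2.4569 bits.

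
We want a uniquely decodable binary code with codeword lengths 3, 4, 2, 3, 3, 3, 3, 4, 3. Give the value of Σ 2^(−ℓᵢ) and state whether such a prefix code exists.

1.125; no

With common denominator 2^4 = 16: Σ 2^(−ℓᵢ) = 2/16 + 1/16 + 4/16 + 2/16 + 2/16 + 2/16 + 2/16 + 1/16 + 2/16 = 18/16 = 1.125.
Kraft's inequality requires Σ ≤ 1; here Σ = 1.125 > 1, so no such prefix code exists.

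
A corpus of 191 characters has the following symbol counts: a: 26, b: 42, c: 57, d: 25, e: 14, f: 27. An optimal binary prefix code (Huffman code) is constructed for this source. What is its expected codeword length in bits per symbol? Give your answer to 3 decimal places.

Probabilities are the counts divided by 191.
Repeatedly combine the two least-probable nodes; the expected code length is the sum of the merged weights.
merge 14/191 + 25/191 → 39/191
merge 26/191 + 27/191 → 53/191
merge 39/191 + 42/191 → 81/191
merge 53/191 + 57/191 → 110/191
merge 81/191 + 110/191 → 1
L = 39/191 + 53/191 + 81/191 + 110/191 + 1 = 474/191 ≈ 2.482 bits/symbol.

2.482 bits/symbol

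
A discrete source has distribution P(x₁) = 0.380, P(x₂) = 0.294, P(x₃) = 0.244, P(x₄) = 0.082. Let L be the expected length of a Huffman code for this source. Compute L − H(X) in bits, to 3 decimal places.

0.104 bits

Entropy H = −Σ p log₂ p ≈ 1.8421 bits.
Huffman merges: 41/500+61/250→163/500; 147/500+163/500→31/50; 19/50+31/50→1. L = 973/500 ≈ 1.9460.
L − H = 1.9460 − 1.8421 = 0.104 bits.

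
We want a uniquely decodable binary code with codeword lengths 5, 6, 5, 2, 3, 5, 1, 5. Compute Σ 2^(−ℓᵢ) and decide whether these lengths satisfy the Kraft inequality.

With common denominator 2^6 = 64: Σ 2^(−ℓᵢ) = 2/64 + 1/64 + 2/64 + 16/64 + 8/64 + 2/64 + 32/64 + 2/64 = 65/64 = 1.015625.
Kraft's inequality requires Σ ≤ 1; here Σ = 1.015625 > 1, so no such prefix code exists.

1.015625; no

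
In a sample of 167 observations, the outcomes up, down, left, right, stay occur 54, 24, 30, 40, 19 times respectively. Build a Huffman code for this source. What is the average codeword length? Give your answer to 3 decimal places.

Probabilities are the counts divided by 167.
Repeatedly combine the two least-probable nodes; the expected code length is the sum of the merged weights.
merge 19/167 + 24/167 → 43/167
merge 30/167 + 40/167 → 70/167
merge 43/167 + 54/167 → 97/167
merge 70/167 + 97/167 → 1
L = 43/167 + 70/167 + 97/167 + 1 = 377/167 ≈ 2.257 bits/symbol.

2.257 bits/symbol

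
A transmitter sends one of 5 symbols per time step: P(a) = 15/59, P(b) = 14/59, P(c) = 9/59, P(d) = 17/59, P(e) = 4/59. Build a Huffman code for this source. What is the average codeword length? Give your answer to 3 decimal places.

Repeatedly combine the two least-probable nodes; the expected code length is the sum of the merged weights.
merge 4/59 + 9/59 → 13/59
merge 13/59 + 14/59 → 27/59
merge 15/59 + 17/59 → 32/59
merge 27/59 + 32/59 → 1
L = 13/59 + 27/59 + 32/59 + 1 = 131/59 ≈ 2.220 bits/symbol.

2.220 bits/symbol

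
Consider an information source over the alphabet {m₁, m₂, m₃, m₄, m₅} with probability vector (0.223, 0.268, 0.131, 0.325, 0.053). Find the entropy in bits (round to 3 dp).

2.128 bits

H = −Σ pᵢ log₂ pᵢ.
−0.223·log₂(0.223) = 0.4828
−0.268·log₂(0.268) = 0.5091
−0.131·log₂(0.131) = 0.3841
−0.325·log₂(0.325) = 0.5270
−0.053·log₂(0.053) = 0.2246
Sum ≈ 2.1276 → 2.128 bits.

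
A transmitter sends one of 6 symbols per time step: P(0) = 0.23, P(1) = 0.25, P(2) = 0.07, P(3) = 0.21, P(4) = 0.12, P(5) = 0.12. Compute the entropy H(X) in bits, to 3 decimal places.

H = −Σ pᵢ log₂ pᵢ.
−0.23·log₂(0.23) = 0.4877
−0.25·log₂(0.25) = 0.5000
−0.07·log₂(0.07) = 0.2686
−0.21·log₂(0.21) = 0.4728
−0.12·log₂(0.12) = 0.3671
−0.12·log₂(0.12) = 0.3671
Sum ≈ 2.4632 → 2.463 bits.

2.463 bits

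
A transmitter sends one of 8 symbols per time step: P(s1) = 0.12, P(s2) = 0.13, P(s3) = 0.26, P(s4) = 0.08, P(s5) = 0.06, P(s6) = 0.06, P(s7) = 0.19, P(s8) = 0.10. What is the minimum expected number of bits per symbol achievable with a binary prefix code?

Repeatedly combine the two least-probable nodes; the expected code length is the sum of the merged weights.
merge 3/50 + 3/50 → 3/25
merge 2/25 + 1/10 → 9/50
merge 3/25 + 3/25 → 6/25
merge 13/100 + 9/50 → 31/100
merge 19/100 + 6/25 → 43/100
merge 13/50 + 31/100 → 57/100
merge 43/100 + 57/100 → 1
L = 3/25 + 9/50 + 6/25 + 31/100 + 43/100 + 57/100 + 1 = 57/20 = 2.85 bits/symbol.

2.85 bits/symbol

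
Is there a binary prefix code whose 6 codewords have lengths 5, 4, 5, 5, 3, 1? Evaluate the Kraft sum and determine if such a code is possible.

With common denominator 2^5 = 32: Σ 2^(−ℓᵢ) = 1/32 + 2/32 + 1/32 + 1/32 + 4/32 + 16/32 = 25/32 = 0.78125.
Kraft's inequality requires Σ ≤ 1; here Σ = 0.78125 ≤ 1, so such a prefix code exists.

0.78125; yes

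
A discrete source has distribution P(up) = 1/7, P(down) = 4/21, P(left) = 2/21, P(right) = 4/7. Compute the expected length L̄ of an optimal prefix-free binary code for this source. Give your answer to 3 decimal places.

Repeatedly combine the two least-probable nodes; the expected code length is the sum of the merged weights.
merge 2/21 + 1/7 → 5/21
merge 4/21 + 5/21 → 3/7
merge 3/7 + 4/7 → 1
L = 5/21 + 3/7 + 1 = 5/3 ≈ 1.667 bits/symbol.

1.667 bits/symbol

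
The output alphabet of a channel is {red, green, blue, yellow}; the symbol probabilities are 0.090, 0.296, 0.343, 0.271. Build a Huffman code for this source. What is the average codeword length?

2 bits/symbol

Repeatedly combine the two least-probable nodes; the expected code length is the sum of the merged weights.
merge 9/100 + 271/1000 → 361/1000
merge 37/125 + 343/1000 → 639/1000
merge 361/1000 + 639/1000 → 1
L = 361/1000 + 639/1000 + 1 = 2 bits/symbol.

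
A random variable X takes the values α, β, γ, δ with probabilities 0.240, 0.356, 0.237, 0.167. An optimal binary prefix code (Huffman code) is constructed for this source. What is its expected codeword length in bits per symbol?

2 bits/symbol

Repeatedly combine the two least-probable nodes; the expected code length is the sum of the merged weights.
merge 167/1000 + 237/1000 → 101/250
merge 6/25 + 89/250 → 149/250
merge 101/250 + 149/250 → 1
L = 101/250 + 149/250 + 1 = 2 bits/symbol.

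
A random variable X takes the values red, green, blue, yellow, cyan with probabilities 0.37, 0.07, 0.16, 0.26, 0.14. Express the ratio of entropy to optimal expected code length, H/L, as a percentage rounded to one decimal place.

96.1%

Entropy H = −Σ p log₂ p ≈ 2.1247 bits.
Huffman merges: 7/100+7/50→21/100; 4/25+21/100→37/100; 13/50+37/100→63/100; 37/100+63/100→1. L = 221/100 ≈ 2.2100.
Efficiency = H/L = 2.1247/2.2100 = 96.1%.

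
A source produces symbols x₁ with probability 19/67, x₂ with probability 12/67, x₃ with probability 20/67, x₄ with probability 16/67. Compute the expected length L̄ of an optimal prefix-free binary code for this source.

2 bits/symbol

Repeatedly combine the two least-probable nodes; the expected code length is the sum of the merged weights.
merge 12/67 + 16/67 → 28/67
merge 19/67 + 20/67 → 39/67
merge 28/67 + 39/67 → 1
L = 28/67 + 39/67 + 1 = 2 bits/symbol.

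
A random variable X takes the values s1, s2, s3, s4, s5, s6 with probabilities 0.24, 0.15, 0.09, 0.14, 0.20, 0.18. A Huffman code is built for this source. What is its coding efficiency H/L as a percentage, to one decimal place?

Entropy H = −Σ p log₂ p ≈ 2.5241 bits.
Huffman merges: 9/100+7/50→23/100; 3/20+9/50→33/100; 1/5+23/100→43/100; 6/25+33/100→57/100; 43/100+57/100→1. L = 64/25 ≈ 2.5600.
Efficiency = H/L = 2.5241/2.5600 = 98.6%.

98.6%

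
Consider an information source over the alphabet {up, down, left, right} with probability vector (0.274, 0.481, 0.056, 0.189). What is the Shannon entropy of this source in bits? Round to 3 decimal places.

H = −Σ pᵢ log₂ pᵢ.
−0.274·log₂(0.274) = 0.5118
−0.481·log₂(0.481) = 0.5079
−0.056·log₂(0.056) = 0.2329
−0.189·log₂(0.189) = 0.4543
Sum ≈ 1.7068 → 1.707 bits.

1.707 bits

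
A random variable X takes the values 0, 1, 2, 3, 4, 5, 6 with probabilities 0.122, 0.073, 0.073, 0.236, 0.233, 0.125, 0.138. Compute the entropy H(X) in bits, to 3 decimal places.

2.672 bits

H = −Σ pᵢ log₂ pᵢ.
−0.122·log₂(0.122) = 0.3703
−0.073·log₂(0.073) = 0.2756
−0.073·log₂(0.073) = 0.2756
−0.236·log₂(0.236) = 0.4916
−0.233·log₂(0.233) = 0.4897
−0.125·log₂(0.125) = 0.3750
−0.138·log₂(0.138) = 0.3943
Sum ≈ 2.6722 → 2.672 bits.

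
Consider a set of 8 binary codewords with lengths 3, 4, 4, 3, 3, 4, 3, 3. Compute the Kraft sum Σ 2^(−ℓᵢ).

0.8125

With common denominator 2^4 = 16: Σ 2^(−ℓᵢ) = 2/16 + 1/16 + 1/16 + 2/16 + 2/16 + 1/16 + 2/16 + 2/16 = 13/16 = 0.8125.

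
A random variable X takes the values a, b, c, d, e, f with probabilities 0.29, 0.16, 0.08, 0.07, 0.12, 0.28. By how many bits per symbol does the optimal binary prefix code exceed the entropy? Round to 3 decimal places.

0.038 bits

Entropy H = −Σ p log₂ p ≈ 2.3823 bits.
Huffman merges: 7/100+2/25→3/20; 3/25+3/20→27/100; 4/25+27/100→43/100; 7/25+29/100→57/100; 43/100+57/100→1. L = 121/50 ≈ 2.4200.
L − H = 2.4200 − 2.3823 = 0.038 bits.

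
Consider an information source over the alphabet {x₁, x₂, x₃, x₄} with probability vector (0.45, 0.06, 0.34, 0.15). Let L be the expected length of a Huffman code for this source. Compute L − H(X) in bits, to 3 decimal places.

Entropy H = −Σ p log₂ p ≈ 1.7017 bits.
Huffman merges: 3/50+3/20→21/100; 21/100+17/50→11/20; 9/20+11/20→1. L = 44/25 ≈ 1.7600.
L − H = 1.7600 − 1.7017 = 0.058 bits.

0.058 bits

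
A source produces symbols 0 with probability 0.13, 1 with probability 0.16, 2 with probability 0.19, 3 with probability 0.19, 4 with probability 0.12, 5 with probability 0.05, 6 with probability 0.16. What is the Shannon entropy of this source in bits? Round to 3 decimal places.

2.722 bits

H = −Σ pᵢ log₂ pᵢ.
−0.13·log₂(0.13) = 0.3826
−0.16·log₂(0.16) = 0.4230
−0.19·log₂(0.19) = 0.4552
−0.19·log₂(0.19) = 0.4552
−0.12·log₂(0.12) = 0.3671
−0.05·log₂(0.05) = 0.2161
−0.16·log₂(0.16) = 0.4230
Sum ≈ 2.7223 → 2.722 bits.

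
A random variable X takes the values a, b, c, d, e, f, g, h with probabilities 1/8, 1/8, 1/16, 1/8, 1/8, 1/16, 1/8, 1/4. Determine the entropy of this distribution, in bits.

Each probability is a power of 1/2, so log₂(1/p) is an integer.
H = Σ p·log₂(1/p) = 1/8·3 + 1/8·3 + 1/16·4 + 1/8·3 + 1/8·3 + 1/16·4 + 1/8·3 + 1/4·2 = 2.875 bits.

2.875 bits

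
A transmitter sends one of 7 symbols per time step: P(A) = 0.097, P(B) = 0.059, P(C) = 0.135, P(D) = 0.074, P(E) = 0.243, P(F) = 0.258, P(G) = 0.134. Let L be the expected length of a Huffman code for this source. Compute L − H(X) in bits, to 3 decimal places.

0.008 bits

Entropy H = −Σ p log₂ p ≈ 2.6242 bits.
Huffman merges: 59/1000+37/500→133/1000; 97/1000+133/1000→23/100; 67/500+27/200→269/1000; 23/100+243/1000→473/1000; 129/500+269/1000→527/1000; 473/1000+527/1000→1. L = 329/125 ≈ 2.6320.
L − H = 2.6320 − 2.6242 = 0.008 bits.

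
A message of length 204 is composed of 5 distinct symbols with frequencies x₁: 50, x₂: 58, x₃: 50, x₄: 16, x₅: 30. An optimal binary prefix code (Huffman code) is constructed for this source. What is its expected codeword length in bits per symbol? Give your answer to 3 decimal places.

Probabilities are the counts divided by 204.
Repeatedly combine the two least-probable nodes; the expected code length is the sum of the merged weights.
merge 4/51 + 5/34 → 23/102
merge 23/102 + 25/102 → 8/17
merge 25/102 + 29/102 → 9/17
merge 8/17 + 9/17 → 1
L = 23/102 + 8/17 + 9/17 + 1 = 227/102 ≈ 2.225 bits/symbol.

2.225 bits/symbol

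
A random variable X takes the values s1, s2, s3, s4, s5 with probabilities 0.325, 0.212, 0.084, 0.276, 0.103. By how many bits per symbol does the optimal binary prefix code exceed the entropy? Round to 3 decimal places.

0.035 bits

Entropy H = −Σ p log₂ p ≈ 2.1520 bits.
Huffman merges: 21/250+103/1000→187/1000; 187/1000+53/250→399/1000; 69/250+13/40→601/1000; 399/1000+601/1000→1. L = 2187/1000 ≈ 2.1870.
L − H = 2.1870 − 2.1520 = 0.035 bits.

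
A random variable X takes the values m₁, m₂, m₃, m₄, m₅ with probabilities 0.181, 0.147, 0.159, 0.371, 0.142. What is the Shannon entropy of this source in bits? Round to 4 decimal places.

H = −Σ pᵢ log₂ pᵢ.
−0.181·log₂(0.181) = 0.4463
−0.147·log₂(0.147) = 0.4066
−0.159·log₂(0.159) = 0.4218
−0.371·log₂(0.371) = 0.5307
−0.142·log₂(0.142) = 0.3999
Sum ≈ 2.2054 → 2.2054 bits.

2.2054 bits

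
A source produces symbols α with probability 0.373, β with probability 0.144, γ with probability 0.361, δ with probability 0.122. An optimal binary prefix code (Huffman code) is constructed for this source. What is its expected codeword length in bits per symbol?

1.893 bits/symbol

Repeatedly combine the two least-probable nodes; the expected code length is the sum of the merged weights.
merge 61/500 + 18/125 → 133/500
merge 133/500 + 361/1000 → 627/1000
merge 373/1000 + 627/1000 → 1
L = 133/500 + 627/1000 + 1 = 1893/1000 = 1.893 bits/symbol.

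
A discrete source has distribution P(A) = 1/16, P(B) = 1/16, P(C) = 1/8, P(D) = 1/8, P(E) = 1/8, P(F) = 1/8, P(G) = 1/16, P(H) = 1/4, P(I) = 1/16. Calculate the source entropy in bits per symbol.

Each probability is a power of 1/2, so log₂(1/p) is an integer.
H = Σ p·log₂(1/p) = 1/16·4 + 1/16·4 + 1/8·3 + 1/8·3 + 1/8·3 + 1/8·3 + 1/16·4 + 1/4·2 + 1/16·4 = 3 bits.

3 bits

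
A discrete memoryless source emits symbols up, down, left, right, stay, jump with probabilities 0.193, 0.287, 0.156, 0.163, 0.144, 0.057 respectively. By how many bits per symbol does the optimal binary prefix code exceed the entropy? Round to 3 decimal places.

Entropy H = −Σ p log₂ p ≈ 2.4578 bits.
Huffman merges: 57/1000+18/125→201/1000; 39/250+163/1000→319/1000; 193/1000+201/1000→197/500; 287/1000+319/1000→303/500; 197/500+303/500→1. L = 63/25 ≈ 2.5200.
L − H = 2.5200 − 2.4578 = 0.062 bits.

0.062 bits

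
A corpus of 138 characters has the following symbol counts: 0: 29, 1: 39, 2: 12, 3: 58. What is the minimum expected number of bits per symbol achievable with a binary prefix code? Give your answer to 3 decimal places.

Probabilities are the counts divided by 138.
Repeatedly combine the two least-probable nodes; the expected code length is the sum of the merged weights.
merge 2/23 + 29/138 → 41/138
merge 13/46 + 41/138 → 40/69
merge 29/69 + 40/69 → 1
L = 41/138 + 40/69 + 1 = 259/138 ≈ 1.877 bits/symbol.

1.877 bits/symbol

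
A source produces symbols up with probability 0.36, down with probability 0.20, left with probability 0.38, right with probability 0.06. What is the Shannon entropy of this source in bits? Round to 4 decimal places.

1.7690 bits

H = −Σ pᵢ log₂ pᵢ.
−0.36·log₂(0.36) = 0.5306
−0.20·log₂(0.20) = 0.4644
−0.38·log₂(0.38) = 0.5305
−0.06·log₂(0.06) = 0.2435
Sum ≈ 1.7690 → 1.7690 bits.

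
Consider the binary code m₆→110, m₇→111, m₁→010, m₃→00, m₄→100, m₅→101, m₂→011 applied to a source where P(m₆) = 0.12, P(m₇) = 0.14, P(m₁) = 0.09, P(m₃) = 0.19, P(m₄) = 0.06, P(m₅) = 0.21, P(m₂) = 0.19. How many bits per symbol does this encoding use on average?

L̄ = Σ pᵢ·ℓᵢ = 0.12·3 + 0.14·3 + 0.09·3 + 0.19·2 + 0.06·3 + 0.21·3 + 0.19·3 = 2.81 bits/symbol.

2.81 bits/symbol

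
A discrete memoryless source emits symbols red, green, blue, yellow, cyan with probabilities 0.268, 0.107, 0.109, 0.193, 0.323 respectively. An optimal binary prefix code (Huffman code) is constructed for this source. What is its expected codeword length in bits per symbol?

2.216 bits/symbol

Repeatedly combine the two least-probable nodes; the expected code length is the sum of the merged weights.
merge 107/1000 + 109/1000 → 27/125
merge 193/1000 + 27/125 → 409/1000
merge 67/250 + 323/1000 → 591/1000
merge 409/1000 + 591/1000 → 1
L = 27/125 + 409/1000 + 591/1000 + 1 = 277/125 = 2.216 bits/symbol.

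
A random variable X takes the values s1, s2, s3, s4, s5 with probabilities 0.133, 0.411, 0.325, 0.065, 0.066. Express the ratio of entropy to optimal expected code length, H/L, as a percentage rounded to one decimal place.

98.6%

Entropy H = −Σ p log₂ p ≈ 1.9564 bits.
Huffman merges: 13/200+33/500→131/1000; 131/1000+133/1000→33/125; 33/125+13/40→589/1000; 411/1000+589/1000→1. L = 248/125 ≈ 1.9840.
Efficiency = H/L = 1.9564/1.9840 = 98.6%.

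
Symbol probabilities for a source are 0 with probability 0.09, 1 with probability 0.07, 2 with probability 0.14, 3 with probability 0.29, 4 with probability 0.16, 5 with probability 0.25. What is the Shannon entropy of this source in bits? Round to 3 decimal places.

2.419 bits

H = −Σ pᵢ log₂ pᵢ.
−0.09·log₂(0.09) = 0.3127
−0.07·log₂(0.07) = 0.2686
−0.14·log₂(0.14) = 0.3971
−0.29·log₂(0.29) = 0.5179
−0.16·log₂(0.16) = 0.4230
−0.25·log₂(0.25) = 0.5000
Sum ≈ 2.4192 → 2.419 bits.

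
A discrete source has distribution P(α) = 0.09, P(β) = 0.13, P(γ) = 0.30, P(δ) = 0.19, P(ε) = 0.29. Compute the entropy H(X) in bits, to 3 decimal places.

2.190 bits

H = −Σ pᵢ log₂ pᵢ.
−0.09·log₂(0.09) = 0.3127
−0.13·log₂(0.13) = 0.3826
−0.30·log₂(0.30) = 0.5211
−0.19·log₂(0.19) = 0.4552
−0.29·log₂(0.29) = 0.5179
Sum ≈ 2.1895 → 2.190 bits.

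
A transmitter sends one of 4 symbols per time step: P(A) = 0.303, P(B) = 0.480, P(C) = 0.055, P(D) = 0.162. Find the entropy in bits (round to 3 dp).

1.686 bits

H = −Σ pᵢ log₂ pᵢ.
−0.303·log₂(0.303) = 0.5220
−0.480·log₂(0.480) = 0.5083
−0.055·log₂(0.055) = 0.2301
−0.162·log₂(0.162) = 0.4254
Sum ≈ 1.6858 → 1.686 bits.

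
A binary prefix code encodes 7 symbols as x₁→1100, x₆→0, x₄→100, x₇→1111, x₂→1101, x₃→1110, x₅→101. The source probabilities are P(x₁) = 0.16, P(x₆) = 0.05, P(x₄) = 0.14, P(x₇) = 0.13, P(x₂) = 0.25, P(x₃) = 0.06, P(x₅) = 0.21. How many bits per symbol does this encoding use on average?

L̄ = Σ pᵢ·ℓᵢ = 0.16·4 + 0.05·1 + 0.14·3 + 0.13·4 + 0.25·4 + 0.06·4 + 0.21·3 = 3.5 bits/symbol.

3.5 bits/symbol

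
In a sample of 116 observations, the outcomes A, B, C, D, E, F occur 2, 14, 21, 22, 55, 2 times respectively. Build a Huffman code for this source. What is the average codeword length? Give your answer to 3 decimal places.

Probabilities are the counts divided by 116.
Repeatedly combine the two least-probable nodes; the expected code length is the sum of the merged weights.
merge 1/58 + 1/58 → 1/29
merge 1/29 + 7/58 → 9/58
merge 9/58 + 21/116 → 39/116
merge 11/58 + 39/116 → 61/116
merge 55/116 + 61/116 → 1
L = 1/29 + 9/58 + 39/116 + 61/116 + 1 = 119/58 ≈ 2.052 bits/symbol.

2.052 bits/symbol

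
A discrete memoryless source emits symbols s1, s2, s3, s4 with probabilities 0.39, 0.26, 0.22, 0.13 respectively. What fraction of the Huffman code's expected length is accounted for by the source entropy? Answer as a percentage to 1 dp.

Entropy H = −Σ p log₂ p ≈ 1.8983 bits.
Huffman merges: 13/100+11/50→7/20; 13/50+7/20→61/100; 39/100+61/100→1. L = 49/25 ≈ 1.9600.
Efficiency = H/L = 1.8983/1.9600 = 96.9%.

96.9%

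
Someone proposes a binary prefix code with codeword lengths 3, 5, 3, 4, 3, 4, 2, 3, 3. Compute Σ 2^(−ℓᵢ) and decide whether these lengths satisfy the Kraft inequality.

With common denominator 2^5 = 32: Σ 2^(−ℓᵢ) = 4/32 + 1/32 + 4/32 + 2/32 + 4/32 + 2/32 + 8/32 + 4/32 + 4/32 = 33/32 = 1.03125.
Kraft's inequality requires Σ ≤ 1; here Σ = 1.03125 > 1, so no such prefix code exists.

1.03125; no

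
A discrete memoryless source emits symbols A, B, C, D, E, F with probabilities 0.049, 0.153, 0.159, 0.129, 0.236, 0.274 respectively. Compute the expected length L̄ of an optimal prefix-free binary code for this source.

Repeatedly combine the two least-probable nodes; the expected code length is the sum of the merged weights.
merge 49/1000 + 129/1000 → 89/500
merge 153/1000 + 159/1000 → 39/125
merge 89/500 + 59/250 → 207/500
merge 137/500 + 39/125 → 293/500
merge 207/500 + 293/500 → 1
L = 89/500 + 39/125 + 207/500 + 293/500 + 1 = 249/100 = 2.49 bits/symbol.

2.49 bits/symbol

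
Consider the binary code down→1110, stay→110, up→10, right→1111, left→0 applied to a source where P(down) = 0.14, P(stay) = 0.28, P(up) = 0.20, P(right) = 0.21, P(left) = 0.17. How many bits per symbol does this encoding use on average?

2.81 bits/symbol

L̄ = Σ pᵢ·ℓᵢ = 0.14·4 + 0.28·3 + 0.20·2 + 0.21·4 + 0.17·1 = 2.81 bits/symbol.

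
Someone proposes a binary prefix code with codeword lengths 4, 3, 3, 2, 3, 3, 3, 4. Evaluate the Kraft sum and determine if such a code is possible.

1; yes

With common denominator 2^4 = 16: Σ 2^(−ℓᵢ) = 1/16 + 2/16 + 2/16 + 4/16 + 2/16 + 2/16 + 2/16 + 1/16 = 16/16 = 1.
Kraft's inequality requires Σ ≤ 1; here Σ = 1 ≤ 1, so such a prefix code exists.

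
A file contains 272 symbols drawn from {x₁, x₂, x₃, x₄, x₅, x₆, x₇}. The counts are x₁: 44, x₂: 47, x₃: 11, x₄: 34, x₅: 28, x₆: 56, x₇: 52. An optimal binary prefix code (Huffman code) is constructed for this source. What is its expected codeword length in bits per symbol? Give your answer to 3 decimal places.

Probabilities are the counts divided by 272.
Repeatedly combine the two least-probable nodes; the expected code length is the sum of the merged weights.
merge 11/272 + 7/68 → 39/272
merge 1/8 + 39/272 → 73/272
merge 11/68 + 47/272 → 91/272
merge 13/68 + 7/34 → 27/68
merge 73/272 + 91/272 → 41/68
merge 27/68 + 41/68 → 1
L = 39/272 + 73/272 + 91/272 + 27/68 + 41/68 + 1 = 747/272 ≈ 2.746 bits/symbol.

2.746 bits/symbol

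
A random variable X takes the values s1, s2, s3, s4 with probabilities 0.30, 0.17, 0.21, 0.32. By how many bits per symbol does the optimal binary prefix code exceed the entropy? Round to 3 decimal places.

0.045 bits

Entropy H = −Σ p log₂ p ≈ 1.9545 bits.
Huffman merges: 17/100+21/100→19/50; 3/10+8/25→31/50; 19/50+31/50→1. L = 2 ≈ 2.0000.
L − H = 2.0000 − 1.9545 = 0.045 bits.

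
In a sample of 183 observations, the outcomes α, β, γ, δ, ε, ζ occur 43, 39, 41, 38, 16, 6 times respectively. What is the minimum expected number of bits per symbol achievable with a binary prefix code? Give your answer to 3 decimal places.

2.448 bits/symbol

Probabilities are the counts divided by 183.
Repeatedly combine the two least-probable nodes; the expected code length is the sum of the merged weights.
merge 2/61 + 16/183 → 22/183
merge 22/183 + 38/183 → 20/61
merge 13/61 + 41/183 → 80/183
merge 43/183 + 20/61 → 103/183
merge 80/183 + 103/183 → 1
L = 22/183 + 20/61 + 80/183 + 103/183 + 1 = 448/183 ≈ 2.448 bits/symbol.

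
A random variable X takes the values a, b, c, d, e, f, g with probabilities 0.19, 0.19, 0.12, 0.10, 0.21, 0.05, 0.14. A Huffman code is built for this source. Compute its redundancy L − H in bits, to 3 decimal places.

Entropy H = −Σ p log₂ p ≈ 2.6957 bits.
Huffman merges: 1/20+1/10→3/20; 3/25+7/50→13/50; 3/20+19/100→17/50; 19/100+21/100→2/5; 13/50+17/50→3/5; 2/5+3/5→1. L = 11/4 ≈ 2.7500.
L − H = 2.7500 − 2.6957 = 0.054 bits.

0.054 bits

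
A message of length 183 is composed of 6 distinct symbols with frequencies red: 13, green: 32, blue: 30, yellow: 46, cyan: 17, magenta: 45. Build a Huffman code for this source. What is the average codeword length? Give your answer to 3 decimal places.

2.492 bits/symbol

Probabilities are the counts divided by 183.
Repeatedly combine the two least-probable nodes; the expected code length is the sum of the merged weights.
merge 13/183 + 17/183 → 10/61
merge 10/61 + 10/61 → 20/61
merge 32/183 + 15/61 → 77/183
merge 46/183 + 20/61 → 106/183
merge 77/183 + 106/183 → 1
L = 10/61 + 20/61 + 77/183 + 106/183 + 1 = 152/61 ≈ 2.492 bits/symbol.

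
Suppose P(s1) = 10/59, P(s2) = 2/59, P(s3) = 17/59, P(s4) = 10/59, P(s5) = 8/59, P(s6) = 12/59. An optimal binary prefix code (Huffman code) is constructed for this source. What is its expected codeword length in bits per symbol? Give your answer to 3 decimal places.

Repeatedly combine the two least-probable nodes; the expected code length is the sum of the merged weights.
merge 2/59 + 8/59 → 10/59
merge 10/59 + 10/59 → 20/59
merge 10/59 + 12/59 → 22/59
merge 17/59 + 20/59 → 37/59
merge 22/59 + 37/59 → 1
L = 10/59 + 20/59 + 22/59 + 37/59 + 1 = 148/59 ≈ 2.508 bits/symbol.

2.508 bits/symbol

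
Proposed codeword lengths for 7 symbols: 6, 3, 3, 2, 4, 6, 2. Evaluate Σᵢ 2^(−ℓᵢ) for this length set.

0.84375

With common denominator 2^6 = 64: Σ 2^(−ℓᵢ) = 1/64 + 8/64 + 8/64 + 16/64 + 4/64 + 1/64 + 16/64 = 54/64 = 0.84375.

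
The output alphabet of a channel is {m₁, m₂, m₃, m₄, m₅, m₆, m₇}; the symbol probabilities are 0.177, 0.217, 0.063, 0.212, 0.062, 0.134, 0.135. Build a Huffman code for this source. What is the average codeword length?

Repeatedly combine the two least-probable nodes; the expected code length is the sum of the merged weights.
merge 31/500 + 63/1000 → 1/8
merge 1/8 + 67/500 → 259/1000
merge 27/200 + 177/1000 → 39/125
merge 53/250 + 217/1000 → 429/1000
merge 259/1000 + 39/125 → 571/1000
merge 429/1000 + 571/1000 → 1
L = 1/8 + 259/1000 + 39/125 + 429/1000 + 571/1000 + 1 = 337/125 = 2.696 bits/symbol.

2.696 bits/symbol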